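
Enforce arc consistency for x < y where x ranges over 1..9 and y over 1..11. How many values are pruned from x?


For the constraint x < y, x needs a supporting value in y's domain.
x can be at most 10 (one less than y's maximum).
Valid x values from domain: 9 out of 9.
Pruned = 9 - 9 = 0.

0


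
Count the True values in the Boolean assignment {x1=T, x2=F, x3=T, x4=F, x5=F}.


The weight is the number of variables assigned True.
True variables: x1, x3.
Weight = 2.

2


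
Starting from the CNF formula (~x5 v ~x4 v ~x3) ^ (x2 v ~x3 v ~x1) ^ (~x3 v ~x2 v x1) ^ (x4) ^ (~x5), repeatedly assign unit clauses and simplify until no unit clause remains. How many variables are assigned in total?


Unit propagation repeatedly assigns the literal in any unit clause, then simplifies.
Assignments in order: x4 = T, x5 = F.
No further unit clauses remain.
Total variables assigned = 2.

2


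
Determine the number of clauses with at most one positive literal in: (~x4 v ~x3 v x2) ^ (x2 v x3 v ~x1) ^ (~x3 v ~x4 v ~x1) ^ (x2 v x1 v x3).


A Horn clause has at most one positive literal.
Clause 1: 1 positive lit(s) -> Horn
Clause 2: 2 positive lit(s) -> not Horn
Clause 3: 0 positive lit(s) -> Horn
Clause 4: 3 positive lit(s) -> not Horn
Total Horn clauses = 2.

2


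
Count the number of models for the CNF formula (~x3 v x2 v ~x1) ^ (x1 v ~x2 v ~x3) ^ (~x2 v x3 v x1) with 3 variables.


Enumerate all 8 truth assignments over 3 variables.
Test each against every clause.
Satisfying assignments found: 5.

5


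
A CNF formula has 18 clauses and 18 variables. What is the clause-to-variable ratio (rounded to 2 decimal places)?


Clause-to-variable ratio = clauses / variables.
18 / 18 = 1.0.

1.0


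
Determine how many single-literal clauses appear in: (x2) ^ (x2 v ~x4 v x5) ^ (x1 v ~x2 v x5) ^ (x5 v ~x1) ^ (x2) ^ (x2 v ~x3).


A unit clause contains exactly one literal.
Unit clauses found: (x2), (x2).
Count = 2.

2


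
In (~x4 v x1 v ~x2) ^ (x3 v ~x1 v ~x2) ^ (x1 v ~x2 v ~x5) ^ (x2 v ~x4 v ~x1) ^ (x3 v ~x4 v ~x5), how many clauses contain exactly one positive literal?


A definite clause has exactly one positive literal.
Clause 1: 1 positive -> definite
Clause 2: 1 positive -> definite
Clause 3: 1 positive -> definite
Clause 4: 1 positive -> definite
Clause 5: 1 positive -> definite
Definite clause count = 5.

5


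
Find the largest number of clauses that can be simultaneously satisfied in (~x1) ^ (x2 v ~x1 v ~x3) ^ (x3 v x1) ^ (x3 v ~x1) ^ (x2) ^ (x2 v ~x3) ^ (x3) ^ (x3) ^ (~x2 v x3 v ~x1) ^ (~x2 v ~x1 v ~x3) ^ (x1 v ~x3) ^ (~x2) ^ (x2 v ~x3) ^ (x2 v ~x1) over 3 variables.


Enumerate all 8 truth assignments.
For each, count how many of the 14 clauses are satisfied.
The formula is not fully satisfiable, so the maximum is below 14.
Maximum simultaneously satisfiable clauses = 12.

12


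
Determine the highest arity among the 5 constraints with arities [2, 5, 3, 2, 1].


The arities are: 2, 5, 3, 2, 1.
Scan for the maximum value.
Maximum arity = 5.

5


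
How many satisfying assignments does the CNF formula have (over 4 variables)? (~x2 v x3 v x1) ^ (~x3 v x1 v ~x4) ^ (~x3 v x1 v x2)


Enumerate all 16 truth assignments over 4 variables.
Test each against every clause.
Satisfying assignments found: 11.

11


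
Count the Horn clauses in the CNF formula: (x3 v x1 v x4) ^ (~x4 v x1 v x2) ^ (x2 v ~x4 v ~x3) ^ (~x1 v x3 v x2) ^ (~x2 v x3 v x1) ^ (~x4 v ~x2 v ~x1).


A Horn clause has at most one positive literal.
Clause 1: 3 positive lit(s) -> not Horn
Clause 2: 2 positive lit(s) -> not Horn
Clause 3: 1 positive lit(s) -> Horn
Clause 4: 2 positive lit(s) -> not Horn
Clause 5: 2 positive lit(s) -> not Horn
Clause 6: 0 positive lit(s) -> Horn
Total Horn clauses = 2.

2


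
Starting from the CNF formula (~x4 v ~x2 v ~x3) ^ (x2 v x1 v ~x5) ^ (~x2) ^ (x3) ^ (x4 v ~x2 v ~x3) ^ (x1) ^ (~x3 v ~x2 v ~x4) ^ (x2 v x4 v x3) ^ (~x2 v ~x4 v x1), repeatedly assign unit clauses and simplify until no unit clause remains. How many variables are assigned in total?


Unit propagation repeatedly assigns the literal in any unit clause, then simplifies.
Assignments in order: x2 = F, x3 = T, x1 = T.
No further unit clauses remain.
Total variables assigned = 3.

3


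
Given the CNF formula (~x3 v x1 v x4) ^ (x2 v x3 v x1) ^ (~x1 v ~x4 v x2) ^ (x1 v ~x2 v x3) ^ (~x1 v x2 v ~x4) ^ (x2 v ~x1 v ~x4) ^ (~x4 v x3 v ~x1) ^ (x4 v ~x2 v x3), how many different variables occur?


Identify each distinct variable in the formula.
Variables found: x1, x2, x3, x4.
Total distinct variables = 4.

4


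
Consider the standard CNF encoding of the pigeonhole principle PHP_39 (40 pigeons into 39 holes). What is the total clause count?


The PHP encoding has two parts:
1) At-least-one-hole clauses: 40 (one per pigeon, each with 39 literals).
2) At-most-one-pigeon-per-hole clauses: 39 holes * C(40,2) = 39 * 780 = 30420.
Total clauses = 40 + 30420 = 30460.

30460


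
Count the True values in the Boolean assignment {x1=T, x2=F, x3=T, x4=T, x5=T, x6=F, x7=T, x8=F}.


The weight is the number of variables assigned True.
True variables: x1, x3, x4, x5, x7.
Weight = 5.

5


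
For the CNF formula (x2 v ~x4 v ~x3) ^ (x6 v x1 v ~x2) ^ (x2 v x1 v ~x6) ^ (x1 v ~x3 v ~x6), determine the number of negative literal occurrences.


Scan each clause for negated literals.
Clause 1: 2 negative; Clause 2: 1 negative; Clause 3: 1 negative; Clause 4: 2 negative.
Total negative literal occurrences = 6.

6


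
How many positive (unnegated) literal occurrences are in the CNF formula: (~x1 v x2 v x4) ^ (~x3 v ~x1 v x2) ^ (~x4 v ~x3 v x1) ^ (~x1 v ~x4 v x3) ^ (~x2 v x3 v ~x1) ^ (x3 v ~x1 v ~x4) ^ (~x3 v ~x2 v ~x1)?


Scan each clause for unnegated literals.
Clause 1: 2 positive; Clause 2: 1 positive; Clause 3: 1 positive; Clause 4: 1 positive; Clause 5: 1 positive; Clause 6: 1 positive; Clause 7: 0 positive.
Total positive literal occurrences = 7.

7


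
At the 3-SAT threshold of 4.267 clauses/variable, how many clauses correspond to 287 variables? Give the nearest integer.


The 3-SAT phase transition occurs at approximately 4.267 clauses per variable.
m = 4.267 * 287 = 1224.629.
Rounded to nearest integer: 1225.

1225


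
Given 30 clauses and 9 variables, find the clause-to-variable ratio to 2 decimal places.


Clause-to-variable ratio = clauses / variables.
30 / 9 = 3.33.

3.33


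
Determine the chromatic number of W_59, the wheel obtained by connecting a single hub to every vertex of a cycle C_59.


W_59 consists of the cycle C_59 together with a hub vertex adjacent to every cycle vertex.
The cycle C_59 needs 3 colors (odd cycle -> 3).
The hub is adjacent to every cycle vertex, so it must receive a new color distinct from all of them.
Chromatic number = 3 + 1 = 4.

4


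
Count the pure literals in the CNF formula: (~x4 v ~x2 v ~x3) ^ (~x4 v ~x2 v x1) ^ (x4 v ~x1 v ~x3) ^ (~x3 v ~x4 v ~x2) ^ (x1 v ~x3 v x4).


A pure literal appears in only one polarity across all clauses.
Pure literals: x2 (negative only), x3 (negative only).
Count = 2.

2


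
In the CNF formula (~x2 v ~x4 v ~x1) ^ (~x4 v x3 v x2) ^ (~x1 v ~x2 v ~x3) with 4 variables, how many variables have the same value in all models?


Find all satisfying assignments: 11 model(s).
Check which variables have the same value in every model.
No variable is fixed across all models.
Backbone size = 0.

0


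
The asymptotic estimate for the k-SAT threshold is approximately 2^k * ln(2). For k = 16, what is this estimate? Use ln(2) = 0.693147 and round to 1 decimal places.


Using the asymptotic formula: threshold ~ 2^k * ln(2).
2^16 = 65536.
65536 * 0.693147 = 45426.1.

45426.1


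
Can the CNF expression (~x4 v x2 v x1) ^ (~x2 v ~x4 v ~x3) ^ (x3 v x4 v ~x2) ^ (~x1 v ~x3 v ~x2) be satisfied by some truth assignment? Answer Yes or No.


Check all 16 possible truth assignments.
Number of satisfying assignments found: 9.
The formula is satisfiable.

Yes


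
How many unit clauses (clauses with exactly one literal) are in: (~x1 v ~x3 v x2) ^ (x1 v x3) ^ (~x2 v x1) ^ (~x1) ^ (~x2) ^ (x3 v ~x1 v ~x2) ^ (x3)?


A unit clause contains exactly one literal.
Unit clauses found: (~x1), (~x2), (x3).
Count = 3.

3


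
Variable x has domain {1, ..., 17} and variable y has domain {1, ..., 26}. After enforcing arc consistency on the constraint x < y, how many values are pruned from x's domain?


For the constraint x < y, x needs a supporting value in y's domain.
x can be at most 25 (one less than y's maximum).
Valid x values from domain: 17 out of 17.
Pruned = 17 - 17 = 0.

0


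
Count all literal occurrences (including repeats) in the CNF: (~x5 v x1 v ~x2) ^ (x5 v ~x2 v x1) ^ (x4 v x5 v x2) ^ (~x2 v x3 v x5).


Clause lengths: 3, 3, 3, 3.
Sum = 3 + 3 + 3 + 3 = 12.

12


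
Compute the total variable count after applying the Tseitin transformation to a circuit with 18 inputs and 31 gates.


The Tseitin transformation introduces one auxiliary variable per gate.
Total variables = inputs + gates = 18 + 31 = 49.

49


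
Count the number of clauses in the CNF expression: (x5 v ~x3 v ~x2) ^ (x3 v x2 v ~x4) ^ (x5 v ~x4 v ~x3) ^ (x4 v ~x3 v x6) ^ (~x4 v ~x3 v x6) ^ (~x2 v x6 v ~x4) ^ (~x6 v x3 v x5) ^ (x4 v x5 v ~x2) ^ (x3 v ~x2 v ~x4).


Each group enclosed in parentheses joined by ^ is one clause.
Counting the conjuncts: 9 clauses.

9


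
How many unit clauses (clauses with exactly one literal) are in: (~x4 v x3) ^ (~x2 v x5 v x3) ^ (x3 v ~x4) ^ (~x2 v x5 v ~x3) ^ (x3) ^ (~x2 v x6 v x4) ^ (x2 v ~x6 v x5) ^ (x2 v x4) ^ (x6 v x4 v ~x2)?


A unit clause contains exactly one literal.
Unit clauses found: (x3).
Count = 1.

1


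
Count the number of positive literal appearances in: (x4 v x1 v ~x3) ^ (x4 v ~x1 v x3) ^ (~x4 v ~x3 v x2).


Scan each clause for unnegated literals.
Clause 1: 2 positive; Clause 2: 2 positive; Clause 3: 1 positive.
Total positive literal occurrences = 5.

5


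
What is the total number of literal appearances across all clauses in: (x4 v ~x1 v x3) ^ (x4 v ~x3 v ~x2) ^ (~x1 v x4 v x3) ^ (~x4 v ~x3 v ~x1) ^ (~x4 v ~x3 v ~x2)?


Clause lengths: 3, 3, 3, 3, 3.
Sum = 3 + 3 + 3 + 3 + 3 = 15.

15


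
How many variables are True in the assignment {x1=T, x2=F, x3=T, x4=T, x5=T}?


The weight is the number of variables assigned True.
True variables: x1, x3, x4, x5.
Weight = 4.

4


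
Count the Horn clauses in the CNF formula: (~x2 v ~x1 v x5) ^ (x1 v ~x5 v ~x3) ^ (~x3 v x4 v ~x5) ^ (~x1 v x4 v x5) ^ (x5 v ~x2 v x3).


A Horn clause has at most one positive literal.
Clause 1: 1 positive lit(s) -> Horn
Clause 2: 1 positive lit(s) -> Horn
Clause 3: 1 positive lit(s) -> Horn
Clause 4: 2 positive lit(s) -> not Horn
Clause 5: 2 positive lit(s) -> not Horn
Total Horn clauses = 3.

3


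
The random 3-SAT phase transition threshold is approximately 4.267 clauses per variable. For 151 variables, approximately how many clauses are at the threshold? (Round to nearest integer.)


The 3-SAT phase transition occurs at approximately 4.267 clauses per variable.
m = 4.267 * 151 = 644.317.
Rounded to nearest integer: 644.

644


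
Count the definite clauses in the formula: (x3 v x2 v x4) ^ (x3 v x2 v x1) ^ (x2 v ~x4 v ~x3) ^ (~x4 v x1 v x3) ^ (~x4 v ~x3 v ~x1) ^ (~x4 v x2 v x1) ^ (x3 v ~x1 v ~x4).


A definite clause has exactly one positive literal.
Clause 1: 3 positive -> not definite
Clause 2: 3 positive -> not definite
Clause 3: 1 positive -> definite
Clause 4: 2 positive -> not definite
Clause 5: 0 positive -> not definite
Clause 6: 2 positive -> not definite
Clause 7: 1 positive -> definite
Definite clause count = 2.

2


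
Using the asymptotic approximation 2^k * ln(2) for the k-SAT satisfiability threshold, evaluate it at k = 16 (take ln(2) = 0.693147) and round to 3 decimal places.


Using the asymptotic formula: threshold ~ 2^k * ln(2).
2^16 = 65536.
65536 * 0.693147 = 45426.082.

45426.082


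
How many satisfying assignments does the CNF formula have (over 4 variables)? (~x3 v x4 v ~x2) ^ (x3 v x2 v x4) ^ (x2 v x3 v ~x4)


Enumerate all 16 truth assignments over 4 variables.
Test each against every clause.
Satisfying assignments found: 10.

10


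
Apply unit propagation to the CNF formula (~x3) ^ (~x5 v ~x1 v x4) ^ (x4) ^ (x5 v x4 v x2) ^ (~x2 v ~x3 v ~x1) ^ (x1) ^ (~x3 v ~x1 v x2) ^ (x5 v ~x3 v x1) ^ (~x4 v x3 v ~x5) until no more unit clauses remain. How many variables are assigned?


Unit propagation repeatedly assigns the literal in any unit clause, then simplifies.
Assignments in order: x3 = F, x4 = T, x1 = T, x5 = F.
No further unit clauses remain.
Total variables assigned = 4.

4


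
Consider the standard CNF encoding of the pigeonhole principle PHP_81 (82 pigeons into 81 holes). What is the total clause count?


The PHP encoding has two parts:
1) At-least-one-hole clauses: 82 (one per pigeon, each with 81 literals).
2) At-most-one-pigeon-per-hole clauses: 81 holes * C(82,2) = 81 * 3321 = 269001.
Total clauses = 82 + 269001 = 269083.

269083


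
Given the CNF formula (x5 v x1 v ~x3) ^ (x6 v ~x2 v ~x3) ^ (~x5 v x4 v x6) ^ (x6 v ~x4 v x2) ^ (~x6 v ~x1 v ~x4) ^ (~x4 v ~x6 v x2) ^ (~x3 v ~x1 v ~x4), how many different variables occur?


Identify each distinct variable in the formula.
Variables found: x1, x2, x3, x4, x5, x6.
Total distinct variables = 6.

6


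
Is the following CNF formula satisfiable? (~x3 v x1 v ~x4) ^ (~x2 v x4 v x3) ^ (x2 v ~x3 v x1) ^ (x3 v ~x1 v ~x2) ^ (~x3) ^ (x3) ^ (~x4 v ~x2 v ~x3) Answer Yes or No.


Check all 16 possible truth assignments.
Number of satisfying assignments found: 0.
The formula is unsatisfiable.

No


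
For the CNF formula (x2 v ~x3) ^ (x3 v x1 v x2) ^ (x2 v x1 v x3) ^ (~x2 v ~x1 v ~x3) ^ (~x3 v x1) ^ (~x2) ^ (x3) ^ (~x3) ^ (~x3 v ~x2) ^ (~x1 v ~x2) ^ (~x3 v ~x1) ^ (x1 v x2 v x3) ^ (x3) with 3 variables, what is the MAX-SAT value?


Enumerate all 8 truth assignments.
For each, count how many of the 13 clauses are satisfied.
The formula is not fully satisfiable, so the maximum is below 13.
Maximum simultaneously satisfiable clauses = 11.

11


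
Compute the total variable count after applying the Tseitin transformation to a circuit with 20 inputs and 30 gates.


The Tseitin transformation introduces one auxiliary variable per gate.
Total variables = inputs + gates = 20 + 30 = 50.

50


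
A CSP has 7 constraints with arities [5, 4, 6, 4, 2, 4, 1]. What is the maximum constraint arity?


The arities are: 5, 4, 6, 4, 2, 4, 1.
Scan for the maximum value.
Maximum arity = 6.

6


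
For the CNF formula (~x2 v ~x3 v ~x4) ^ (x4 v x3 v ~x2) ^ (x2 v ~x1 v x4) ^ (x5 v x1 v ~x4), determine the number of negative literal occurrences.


Scan each clause for negated literals.
Clause 1: 3 negative; Clause 2: 1 negative; Clause 3: 1 negative; Clause 4: 1 negative.
Total negative literal occurrences = 6.

6


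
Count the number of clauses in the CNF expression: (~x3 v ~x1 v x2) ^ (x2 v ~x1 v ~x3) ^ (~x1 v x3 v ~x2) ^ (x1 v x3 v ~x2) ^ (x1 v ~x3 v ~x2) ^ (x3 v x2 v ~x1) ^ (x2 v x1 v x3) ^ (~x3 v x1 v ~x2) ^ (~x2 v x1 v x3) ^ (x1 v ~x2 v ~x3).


Each group enclosed in parentheses joined by ^ is one clause.
Counting the conjuncts: 10 clauses.

10


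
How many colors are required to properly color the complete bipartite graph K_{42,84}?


K_{42,84} is bipartite by definition: the two parts are independent sets, with every edge crossing between them.
Color all vertices in one part with color 1 and all vertices in the other part with color 2.
Since the graph has at least one edge, one color does not suffice.
Chromatic number = 2.

2


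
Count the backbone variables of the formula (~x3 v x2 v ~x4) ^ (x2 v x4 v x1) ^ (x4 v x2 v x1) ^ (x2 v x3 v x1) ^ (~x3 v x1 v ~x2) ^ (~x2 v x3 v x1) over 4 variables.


Find all satisfying assignments: 7 model(s).
Check which variables have the same value in every model.
Fixed variables: x1=T.
Backbone size = 1.

1


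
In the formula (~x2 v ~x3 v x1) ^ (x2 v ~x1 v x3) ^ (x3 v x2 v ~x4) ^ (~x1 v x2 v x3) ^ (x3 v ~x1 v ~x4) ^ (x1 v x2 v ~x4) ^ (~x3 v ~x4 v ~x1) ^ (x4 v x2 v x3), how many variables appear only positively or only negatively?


A pure literal appears in only one polarity across all clauses.
No pure literals found.
Count = 0.

0


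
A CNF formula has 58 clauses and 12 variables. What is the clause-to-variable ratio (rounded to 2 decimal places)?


Clause-to-variable ratio = clauses / variables.
58 / 12 = 4.83.

4.83


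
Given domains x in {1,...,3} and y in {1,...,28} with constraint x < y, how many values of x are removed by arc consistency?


For the constraint x < y, x needs a supporting value in y's domain.
x can be at most 27 (one less than y's maximum).
Valid x values from domain: 3 out of 3.
Pruned = 3 - 3 = 0.

0


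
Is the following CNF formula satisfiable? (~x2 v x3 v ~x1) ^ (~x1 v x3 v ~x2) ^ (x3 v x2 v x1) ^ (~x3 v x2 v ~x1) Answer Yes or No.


Check all 8 possible truth assignments.
Number of satisfying assignments found: 5.
The formula is satisfiable.

Yes


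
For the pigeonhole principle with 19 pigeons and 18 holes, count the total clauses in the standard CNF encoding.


The PHP encoding has two parts:
1) At-least-one-hole clauses: 19 (one per pigeon, each with 18 literals).
2) At-most-one-pigeon-per-hole clauses: 18 holes * C(19,2) = 18 * 171 = 3078.
Total clauses = 19 + 3078 = 3097.

3097


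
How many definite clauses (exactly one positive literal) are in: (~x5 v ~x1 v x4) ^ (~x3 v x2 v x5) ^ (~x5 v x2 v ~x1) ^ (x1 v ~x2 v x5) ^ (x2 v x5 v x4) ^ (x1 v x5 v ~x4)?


A definite clause has exactly one positive literal.
Clause 1: 1 positive -> definite
Clause 2: 2 positive -> not definite
Clause 3: 1 positive -> definite
Clause 4: 2 positive -> not definite
Clause 5: 3 positive -> not definite
Clause 6: 2 positive -> not definite
Definite clause count = 2.

2


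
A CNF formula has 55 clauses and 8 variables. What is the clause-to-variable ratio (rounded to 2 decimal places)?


Clause-to-variable ratio = clauses / variables.
55 / 8 = 6.88.

6.88


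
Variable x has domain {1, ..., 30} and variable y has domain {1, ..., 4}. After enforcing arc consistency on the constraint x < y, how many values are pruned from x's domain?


For the constraint x < y, x needs a supporting value in y's domain.
x can be at most 3 (one less than y's maximum).
Valid x values from domain: 3 out of 30.
Pruned = 30 - 3 = 27.

27


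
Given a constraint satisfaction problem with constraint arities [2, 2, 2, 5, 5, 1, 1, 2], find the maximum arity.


The arities are: 2, 2, 2, 5, 5, 1, 1, 2.
Scan for the maximum value.
Maximum arity = 5.

5


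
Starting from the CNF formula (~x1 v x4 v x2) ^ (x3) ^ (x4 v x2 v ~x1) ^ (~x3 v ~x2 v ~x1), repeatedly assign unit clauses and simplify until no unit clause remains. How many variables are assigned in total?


Unit propagation repeatedly assigns the literal in any unit clause, then simplifies.
Assignments in order: x3 = T.
No further unit clauses remain.
Total variables assigned = 1.

1


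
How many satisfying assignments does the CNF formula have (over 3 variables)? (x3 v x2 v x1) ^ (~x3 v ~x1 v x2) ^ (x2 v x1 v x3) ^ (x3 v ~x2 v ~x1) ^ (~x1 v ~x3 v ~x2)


Enumerate all 8 truth assignments over 3 variables.
Test each against every clause.
Satisfying assignments found: 4.

4


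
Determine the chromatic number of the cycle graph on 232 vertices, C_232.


A cycle on an even number of vertices is bipartite: alternate two colors around the cycle.
Since 232 is even, two colors suffice, and at least two are needed because the graph has edges.
Chromatic number = 2.

2


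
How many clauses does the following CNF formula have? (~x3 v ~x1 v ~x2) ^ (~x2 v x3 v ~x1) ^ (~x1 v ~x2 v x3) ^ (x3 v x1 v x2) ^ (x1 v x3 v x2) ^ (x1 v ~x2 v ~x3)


Each group enclosed in parentheses joined by ^ is one clause.
Counting the conjuncts: 6 clauses.

6


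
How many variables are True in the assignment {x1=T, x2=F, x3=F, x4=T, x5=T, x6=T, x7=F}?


The weight is the number of variables assigned True.
True variables: x1, x4, x5, x6.
Weight = 4.

4


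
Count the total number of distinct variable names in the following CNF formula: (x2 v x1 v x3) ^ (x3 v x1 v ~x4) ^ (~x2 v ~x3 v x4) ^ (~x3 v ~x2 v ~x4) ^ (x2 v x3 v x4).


Identify each distinct variable in the formula.
Variables found: x1, x2, x3, x4.
Total distinct variables = 4.

4


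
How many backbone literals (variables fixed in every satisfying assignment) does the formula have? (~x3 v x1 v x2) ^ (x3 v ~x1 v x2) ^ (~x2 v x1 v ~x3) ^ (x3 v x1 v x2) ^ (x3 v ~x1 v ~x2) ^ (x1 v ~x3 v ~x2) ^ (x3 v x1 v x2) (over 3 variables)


Find all satisfying assignments: 3 model(s).
Check which variables have the same value in every model.
No variable is fixed across all models.
Backbone size = 0.

0


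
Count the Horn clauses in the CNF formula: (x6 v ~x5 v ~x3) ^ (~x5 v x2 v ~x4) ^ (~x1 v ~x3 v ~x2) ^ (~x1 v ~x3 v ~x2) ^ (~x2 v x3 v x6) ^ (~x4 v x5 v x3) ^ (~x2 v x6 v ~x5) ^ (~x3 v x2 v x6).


A Horn clause has at most one positive literal.
Clause 1: 1 positive lit(s) -> Horn
Clause 2: 1 positive lit(s) -> Horn
Clause 3: 0 positive lit(s) -> Horn
Clause 4: 0 positive lit(s) -> Horn
Clause 5: 2 positive lit(s) -> not Horn
Clause 6: 2 positive lit(s) -> not Horn
Clause 7: 1 positive lit(s) -> Horn
Clause 8: 2 positive lit(s) -> not Horn
Total Horn clauses = 5.

5


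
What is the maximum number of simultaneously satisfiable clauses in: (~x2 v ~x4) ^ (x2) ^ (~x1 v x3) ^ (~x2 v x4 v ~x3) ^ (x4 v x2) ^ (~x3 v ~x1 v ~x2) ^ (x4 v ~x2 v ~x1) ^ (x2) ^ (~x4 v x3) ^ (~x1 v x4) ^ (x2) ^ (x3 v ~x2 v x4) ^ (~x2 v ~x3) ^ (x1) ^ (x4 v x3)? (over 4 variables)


Enumerate all 16 truth assignments.
For each, count how many of the 15 clauses are satisfied.
The formula is not fully satisfiable, so the maximum is below 15.
Maximum simultaneously satisfiable clauses = 12.

12


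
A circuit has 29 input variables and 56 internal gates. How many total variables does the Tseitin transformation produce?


The Tseitin transformation introduces one auxiliary variable per gate.
Total variables = inputs + gates = 29 + 56 = 85.

85


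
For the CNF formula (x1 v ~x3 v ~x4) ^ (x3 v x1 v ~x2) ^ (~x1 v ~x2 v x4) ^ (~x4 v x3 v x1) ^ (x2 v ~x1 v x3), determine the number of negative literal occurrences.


Scan each clause for negated literals.
Clause 1: 2 negative; Clause 2: 1 negative; Clause 3: 2 negative; Clause 4: 1 negative; Clause 5: 1 negative.
Total negative literal occurrences = 7.

7


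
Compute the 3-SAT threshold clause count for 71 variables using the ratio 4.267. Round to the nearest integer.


The 3-SAT phase transition occurs at approximately 4.267 clauses per variable.
m = 4.267 * 71 = 302.957.
Rounded to nearest integer: 303.

303


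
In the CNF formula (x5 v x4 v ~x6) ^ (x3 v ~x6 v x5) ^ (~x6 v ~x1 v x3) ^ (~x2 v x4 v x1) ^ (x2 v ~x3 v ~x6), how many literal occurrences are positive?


Scan each clause for unnegated literals.
Clause 1: 2 positive; Clause 2: 2 positive; Clause 3: 1 positive; Clause 4: 2 positive; Clause 5: 1 positive.
Total positive literal occurrences = 8.

8


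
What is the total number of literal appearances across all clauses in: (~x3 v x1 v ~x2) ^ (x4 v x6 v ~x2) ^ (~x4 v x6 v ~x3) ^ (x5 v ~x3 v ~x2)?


Clause lengths: 3, 3, 3, 3.
Sum = 3 + 3 + 3 + 3 = 12.

12


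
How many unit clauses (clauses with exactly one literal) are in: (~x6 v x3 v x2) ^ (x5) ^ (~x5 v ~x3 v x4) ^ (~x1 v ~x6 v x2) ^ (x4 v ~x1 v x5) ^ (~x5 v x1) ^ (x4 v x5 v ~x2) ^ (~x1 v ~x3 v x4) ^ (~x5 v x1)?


A unit clause contains exactly one literal.
Unit clauses found: (x5).
Count = 1.

1


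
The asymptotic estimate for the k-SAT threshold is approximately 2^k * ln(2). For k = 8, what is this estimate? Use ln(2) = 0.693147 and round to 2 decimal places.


Using the asymptotic formula: threshold ~ 2^k * ln(2).
2^8 = 256.
256 * 0.693147 = 177.45.

177.45


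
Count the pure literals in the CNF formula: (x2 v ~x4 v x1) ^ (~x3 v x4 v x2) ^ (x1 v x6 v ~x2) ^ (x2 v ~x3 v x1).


A pure literal appears in only one polarity across all clauses.
Pure literals: x1 (positive only), x3 (negative only), x6 (positive only).
Count = 3.

3


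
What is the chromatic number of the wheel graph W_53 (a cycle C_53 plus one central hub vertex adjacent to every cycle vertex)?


W_53 consists of the cycle C_53 together with a hub vertex adjacent to every cycle vertex.
The cycle C_53 needs 3 colors (odd cycle -> 3).
The hub is adjacent to every cycle vertex, so it must receive a new color distinct from all of them.
Chromatic number = 3 + 1 = 4.

4


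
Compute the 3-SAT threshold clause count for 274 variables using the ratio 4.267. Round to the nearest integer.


The 3-SAT phase transition occurs at approximately 4.267 clauses per variable.
m = 4.267 * 274 = 1169.158.
Rounded to nearest integer: 1169.

1169


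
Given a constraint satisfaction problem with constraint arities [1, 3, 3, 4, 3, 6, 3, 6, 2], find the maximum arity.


The arities are: 1, 3, 3, 4, 3, 6, 3, 6, 2.
Scan for the maximum value.
Maximum arity = 6.

6


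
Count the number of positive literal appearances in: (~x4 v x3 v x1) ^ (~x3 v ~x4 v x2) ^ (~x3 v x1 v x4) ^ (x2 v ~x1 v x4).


Scan each clause for unnegated literals.
Clause 1: 2 positive; Clause 2: 1 positive; Clause 3: 2 positive; Clause 4: 2 positive.
Total positive literal occurrences = 7.

7


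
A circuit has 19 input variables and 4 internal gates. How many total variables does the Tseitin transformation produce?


The Tseitin transformation introduces one auxiliary variable per gate.
Total variables = inputs + gates = 19 + 4 = 23.

23


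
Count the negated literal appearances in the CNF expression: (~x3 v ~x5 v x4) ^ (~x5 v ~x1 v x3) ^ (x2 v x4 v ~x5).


Scan each clause for negated literals.
Clause 1: 2 negative; Clause 2: 2 negative; Clause 3: 1 negative.
Total negative literal occurrences = 5.

5


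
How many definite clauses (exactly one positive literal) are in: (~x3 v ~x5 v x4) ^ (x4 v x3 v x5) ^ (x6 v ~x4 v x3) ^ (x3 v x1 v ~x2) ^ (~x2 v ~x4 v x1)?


A definite clause has exactly one positive literal.
Clause 1: 1 positive -> definite
Clause 2: 3 positive -> not definite
Clause 3: 2 positive -> not definite
Clause 4: 2 positive -> not definite
Clause 5: 1 positive -> definite
Definite clause count = 2.

2


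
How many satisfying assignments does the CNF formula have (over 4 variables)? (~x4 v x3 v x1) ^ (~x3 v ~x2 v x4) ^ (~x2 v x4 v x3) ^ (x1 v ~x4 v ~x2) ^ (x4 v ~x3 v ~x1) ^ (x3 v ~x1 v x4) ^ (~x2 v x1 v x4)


Enumerate all 16 truth assignments over 4 variables.
Test each against every clause.
Satisfying assignments found: 7.

7


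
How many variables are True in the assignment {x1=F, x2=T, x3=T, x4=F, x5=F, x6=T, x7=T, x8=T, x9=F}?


The weight is the number of variables assigned True.
True variables: x2, x3, x6, x7, x8.
Weight = 5.

5


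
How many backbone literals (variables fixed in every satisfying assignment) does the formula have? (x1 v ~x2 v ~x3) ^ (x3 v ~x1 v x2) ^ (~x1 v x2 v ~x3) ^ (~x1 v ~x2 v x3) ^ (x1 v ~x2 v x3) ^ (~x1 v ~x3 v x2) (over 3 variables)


Find all satisfying assignments: 3 model(s).
Check which variables have the same value in every model.
No variable is fixed across all models.
Backbone size = 0.

0


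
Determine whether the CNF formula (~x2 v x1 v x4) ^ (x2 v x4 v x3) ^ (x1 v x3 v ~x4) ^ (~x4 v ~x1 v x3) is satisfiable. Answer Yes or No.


Check all 16 possible truth assignments.
Number of satisfying assignments found: 8.
The formula is satisfiable.

Yes


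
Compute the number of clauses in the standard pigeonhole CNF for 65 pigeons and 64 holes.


The PHP encoding has two parts:
1) At-least-one-hole clauses: 65 (one per pigeon, each with 64 literals).
2) At-most-one-pigeon-per-hole clauses: 64 holes * C(65,2) = 64 * 2080 = 133120.
Total clauses = 65 + 133120 = 133185.

133185


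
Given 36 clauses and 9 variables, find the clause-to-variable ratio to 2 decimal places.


Clause-to-variable ratio = clauses / variables.
36 / 9 = 4.0.

4.0


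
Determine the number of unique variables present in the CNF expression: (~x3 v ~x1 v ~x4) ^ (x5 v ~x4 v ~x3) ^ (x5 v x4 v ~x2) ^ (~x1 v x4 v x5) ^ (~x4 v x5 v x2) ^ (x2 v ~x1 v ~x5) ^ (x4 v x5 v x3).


Identify each distinct variable in the formula.
Variables found: x1, x2, x3, x4, x5.
Total distinct variables = 5.

5


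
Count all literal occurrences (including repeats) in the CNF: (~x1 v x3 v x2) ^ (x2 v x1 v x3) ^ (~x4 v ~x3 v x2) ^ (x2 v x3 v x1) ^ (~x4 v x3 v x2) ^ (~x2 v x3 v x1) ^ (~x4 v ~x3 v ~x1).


Clause lengths: 3, 3, 3, 3, 3, 3, 3.
Sum = 3 + 3 + 3 + 3 + 3 + 3 + 3 = 21.

21


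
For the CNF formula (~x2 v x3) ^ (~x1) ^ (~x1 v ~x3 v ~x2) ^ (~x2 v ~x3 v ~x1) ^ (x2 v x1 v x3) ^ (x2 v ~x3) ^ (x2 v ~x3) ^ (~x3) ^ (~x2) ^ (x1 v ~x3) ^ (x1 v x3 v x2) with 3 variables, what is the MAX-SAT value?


Enumerate all 8 truth assignments.
For each, count how many of the 11 clauses are satisfied.
The formula is not fully satisfiable, so the maximum is below 11.
Maximum simultaneously satisfiable clauses = 10.

10


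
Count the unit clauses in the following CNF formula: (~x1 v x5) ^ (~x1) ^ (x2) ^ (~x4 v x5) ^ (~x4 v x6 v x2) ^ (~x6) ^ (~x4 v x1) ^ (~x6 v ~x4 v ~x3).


A unit clause contains exactly one literal.
Unit clauses found: (~x1), (x2), (~x6).
Count = 3.

3


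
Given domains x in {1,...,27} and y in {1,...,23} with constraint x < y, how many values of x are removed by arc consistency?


For the constraint x < y, x needs a supporting value in y's domain.
x can be at most 22 (one less than y's maximum).
Valid x values from domain: 22 out of 27.
Pruned = 27 - 22 = 5.

5


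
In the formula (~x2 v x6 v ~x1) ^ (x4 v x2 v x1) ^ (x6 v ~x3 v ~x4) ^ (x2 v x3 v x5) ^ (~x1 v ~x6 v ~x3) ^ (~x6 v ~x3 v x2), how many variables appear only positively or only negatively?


A pure literal appears in only one polarity across all clauses.
Pure literals: x5 (positive only).
Count = 1.

1


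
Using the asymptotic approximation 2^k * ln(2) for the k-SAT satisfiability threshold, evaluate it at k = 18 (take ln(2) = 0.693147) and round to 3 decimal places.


Using the asymptotic formula: threshold ~ 2^k * ln(2).
2^18 = 262144.
262144 * 0.693147 = 181704.327.

181704.327


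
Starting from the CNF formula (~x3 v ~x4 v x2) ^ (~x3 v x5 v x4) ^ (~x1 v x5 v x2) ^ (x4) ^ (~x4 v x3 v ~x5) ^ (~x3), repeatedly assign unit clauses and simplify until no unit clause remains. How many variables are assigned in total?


Unit propagation repeatedly assigns the literal in any unit clause, then simplifies.
Assignments in order: x4 = T, x3 = F, x5 = F.
No further unit clauses remain.
Total variables assigned = 3.

3


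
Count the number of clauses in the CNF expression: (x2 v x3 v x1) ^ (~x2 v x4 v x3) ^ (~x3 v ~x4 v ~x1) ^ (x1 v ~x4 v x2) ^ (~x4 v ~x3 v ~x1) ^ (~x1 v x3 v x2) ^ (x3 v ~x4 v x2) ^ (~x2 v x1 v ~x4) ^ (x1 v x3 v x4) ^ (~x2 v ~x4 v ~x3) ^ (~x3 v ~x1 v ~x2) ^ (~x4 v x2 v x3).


Each group enclosed in parentheses joined by ^ is one clause.
Counting the conjuncts: 12 clauses.

12


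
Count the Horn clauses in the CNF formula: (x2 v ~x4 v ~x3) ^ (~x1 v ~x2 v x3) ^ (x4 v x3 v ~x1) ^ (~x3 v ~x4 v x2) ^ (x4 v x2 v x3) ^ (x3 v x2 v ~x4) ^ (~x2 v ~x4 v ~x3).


A Horn clause has at most one positive literal.
Clause 1: 1 positive lit(s) -> Horn
Clause 2: 1 positive lit(s) -> Horn
Clause 3: 2 positive lit(s) -> not Horn
Clause 4: 1 positive lit(s) -> Horn
Clause 5: 3 positive lit(s) -> not Horn
Clause 6: 2 positive lit(s) -> not Horn
Clause 7: 0 positive lit(s) -> Horn
Total Horn clauses = 4.

4


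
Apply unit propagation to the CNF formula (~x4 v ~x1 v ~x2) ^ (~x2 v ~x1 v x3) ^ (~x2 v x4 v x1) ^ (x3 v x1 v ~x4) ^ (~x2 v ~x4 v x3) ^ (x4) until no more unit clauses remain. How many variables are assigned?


Unit propagation repeatedly assigns the literal in any unit clause, then simplifies.
Assignments in order: x4 = T.
No further unit clauses remain.
Total variables assigned = 1.

1


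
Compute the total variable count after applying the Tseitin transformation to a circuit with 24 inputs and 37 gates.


The Tseitin transformation introduces one auxiliary variable per gate.
Total variables = inputs + gates = 24 + 37 = 61.

61


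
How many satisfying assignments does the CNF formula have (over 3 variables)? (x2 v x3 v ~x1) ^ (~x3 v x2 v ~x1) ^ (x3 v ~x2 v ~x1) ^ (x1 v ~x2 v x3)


Enumerate all 8 truth assignments over 3 variables.
Test each against every clause.
Satisfying assignments found: 4.

4


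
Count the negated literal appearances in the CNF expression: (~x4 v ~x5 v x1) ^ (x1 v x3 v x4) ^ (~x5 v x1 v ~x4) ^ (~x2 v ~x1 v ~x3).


Scan each clause for negated literals.
Clause 1: 2 negative; Clause 2: 0 negative; Clause 3: 2 negative; Clause 4: 3 negative.
Total negative literal occurrences = 7.

7


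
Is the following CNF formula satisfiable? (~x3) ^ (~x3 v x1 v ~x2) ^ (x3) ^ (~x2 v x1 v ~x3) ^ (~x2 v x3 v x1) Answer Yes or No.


Check all 8 possible truth assignments.
Number of satisfying assignments found: 0.
The formula is unsatisfiable.

No


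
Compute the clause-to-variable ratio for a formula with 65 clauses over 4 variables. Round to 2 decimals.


Clause-to-variable ratio = clauses / variables.
65 / 4 = 16.25.

16.25


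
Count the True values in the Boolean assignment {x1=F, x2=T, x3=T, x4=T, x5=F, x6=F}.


The weight is the number of variables assigned True.
True variables: x2, x3, x4.
Weight = 3.

3


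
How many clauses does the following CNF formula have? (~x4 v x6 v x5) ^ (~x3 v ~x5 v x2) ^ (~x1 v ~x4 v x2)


Each group enclosed in parentheses joined by ^ is one clause.
Counting the conjuncts: 3 clauses.

3


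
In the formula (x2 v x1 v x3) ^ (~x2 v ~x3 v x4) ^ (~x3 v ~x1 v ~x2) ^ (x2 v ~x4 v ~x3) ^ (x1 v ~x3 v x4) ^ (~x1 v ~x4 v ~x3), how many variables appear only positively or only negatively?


A pure literal appears in only one polarity across all clauses.
No pure literals found.
Count = 0.

0


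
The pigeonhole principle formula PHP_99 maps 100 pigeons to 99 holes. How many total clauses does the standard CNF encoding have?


The PHP encoding has two parts:
1) At-least-one-hole clauses: 100 (one per pigeon, each with 99 literals).
2) At-most-one-pigeon-per-hole clauses: 99 holes * C(100,2) = 99 * 4950 = 490050.
Total clauses = 100 + 490050 = 490150.

490150


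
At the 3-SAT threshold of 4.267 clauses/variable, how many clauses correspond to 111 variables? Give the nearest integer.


The 3-SAT phase transition occurs at approximately 4.267 clauses per variable.
m = 4.267 * 111 = 473.637.
Rounded to nearest integer: 474.

474


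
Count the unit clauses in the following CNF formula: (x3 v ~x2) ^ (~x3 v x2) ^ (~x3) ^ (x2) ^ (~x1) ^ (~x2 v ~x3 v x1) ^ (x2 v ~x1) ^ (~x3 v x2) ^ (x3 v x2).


A unit clause contains exactly one literal.
Unit clauses found: (~x3), (x2), (~x1).
Count = 3.

3


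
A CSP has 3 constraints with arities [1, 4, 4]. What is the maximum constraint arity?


The arities are: 1, 4, 4.
Scan for the maximum value.
Maximum arity = 4.

4


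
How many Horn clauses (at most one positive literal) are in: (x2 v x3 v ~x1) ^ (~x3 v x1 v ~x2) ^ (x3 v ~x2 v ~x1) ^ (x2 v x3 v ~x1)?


A Horn clause has at most one positive literal.
Clause 1: 2 positive lit(s) -> not Horn
Clause 2: 1 positive lit(s) -> Horn
Clause 3: 1 positive lit(s) -> Horn
Clause 4: 2 positive lit(s) -> not Horn
Total Horn clauses = 2.

2


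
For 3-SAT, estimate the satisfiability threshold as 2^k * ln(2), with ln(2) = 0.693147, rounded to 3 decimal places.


Using the asymptotic formula: threshold ~ 2^k * ln(2).
2^3 = 8.
8 * 0.693147 = 5.545.

5.545


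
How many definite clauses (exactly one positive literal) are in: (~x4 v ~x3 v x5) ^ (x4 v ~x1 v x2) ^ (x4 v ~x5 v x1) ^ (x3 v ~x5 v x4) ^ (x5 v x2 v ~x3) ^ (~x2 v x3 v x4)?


A definite clause has exactly one positive literal.
Clause 1: 1 positive -> definite
Clause 2: 2 positive -> not definite
Clause 3: 2 positive -> not definite
Clause 4: 2 positive -> not definite
Clause 5: 2 positive -> not definite
Clause 6: 2 positive -> not definite
Definite clause count = 1.

1


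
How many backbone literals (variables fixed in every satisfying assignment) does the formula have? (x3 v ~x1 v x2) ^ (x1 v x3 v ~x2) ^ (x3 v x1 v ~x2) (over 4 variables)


Find all satisfying assignments: 12 model(s).
Check which variables have the same value in every model.
No variable is fixed across all models.
Backbone size = 0.

0


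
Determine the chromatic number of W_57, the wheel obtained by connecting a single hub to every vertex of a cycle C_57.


W_57 consists of the cycle C_57 together with a hub vertex adjacent to every cycle vertex.
The cycle C_57 needs 3 colors (odd cycle -> 3).
The hub is adjacent to every cycle vertex, so it must receive a new color distinct from all of them.
Chromatic number = 3 + 1 = 4.

4


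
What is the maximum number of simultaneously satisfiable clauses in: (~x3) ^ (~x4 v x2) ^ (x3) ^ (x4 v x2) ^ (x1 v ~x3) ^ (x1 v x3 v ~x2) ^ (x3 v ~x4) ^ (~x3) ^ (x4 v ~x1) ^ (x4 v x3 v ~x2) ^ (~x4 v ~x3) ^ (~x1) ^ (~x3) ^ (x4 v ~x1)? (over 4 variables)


Enumerate all 16 truth assignments.
For each, count how many of the 14 clauses are satisfied.
The formula is not fully satisfiable, so the maximum is below 14.
Maximum simultaneously satisfiable clauses = 12.

12


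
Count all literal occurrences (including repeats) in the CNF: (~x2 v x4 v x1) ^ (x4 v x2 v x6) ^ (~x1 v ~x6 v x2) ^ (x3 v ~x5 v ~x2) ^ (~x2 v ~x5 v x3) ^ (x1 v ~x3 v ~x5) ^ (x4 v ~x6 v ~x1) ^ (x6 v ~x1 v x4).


Clause lengths: 3, 3, 3, 3, 3, 3, 3, 3.
Sum = 3 + 3 + 3 + 3 + 3 + 3 + 3 + 3 = 24.

24


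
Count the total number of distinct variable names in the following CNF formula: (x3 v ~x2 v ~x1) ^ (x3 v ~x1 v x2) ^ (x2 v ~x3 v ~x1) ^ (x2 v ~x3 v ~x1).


Identify each distinct variable in the formula.
Variables found: x1, x2, x3.
Total distinct variables = 3.

3


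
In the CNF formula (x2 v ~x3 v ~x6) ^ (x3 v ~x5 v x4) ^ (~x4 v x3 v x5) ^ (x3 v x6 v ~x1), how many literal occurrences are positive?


Scan each clause for unnegated literals.
Clause 1: 1 positive; Clause 2: 2 positive; Clause 3: 2 positive; Clause 4: 2 positive.
Total positive literal occurrences = 7.

7


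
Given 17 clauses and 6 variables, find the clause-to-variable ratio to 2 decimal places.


Clause-to-variable ratio = clauses / variables.
17 / 6 = 2.83.

2.83


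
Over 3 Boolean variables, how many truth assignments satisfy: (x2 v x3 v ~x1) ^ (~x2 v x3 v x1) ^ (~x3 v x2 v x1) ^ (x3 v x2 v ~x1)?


Enumerate all 8 truth assignments over 3 variables.
Test each against every clause.
Satisfying assignments found: 5.

5


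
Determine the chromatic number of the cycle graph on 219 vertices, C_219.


An odd cycle cannot be 2-colored: alternating two colors around the cycle returns to the start with a conflict.
Since 219 is odd, three colors are required (and three suffice).
Chromatic number = 3.

3


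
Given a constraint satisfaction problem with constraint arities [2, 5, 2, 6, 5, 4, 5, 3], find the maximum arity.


The arities are: 2, 5, 2, 6, 5, 4, 5, 3.
Scan for the maximum value.
Maximum arity = 6.

6


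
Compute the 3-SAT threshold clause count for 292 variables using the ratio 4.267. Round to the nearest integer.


The 3-SAT phase transition occurs at approximately 4.267 clauses per variable.
m = 4.267 * 292 = 1245.964.
Rounded to nearest integer: 1246.

1246


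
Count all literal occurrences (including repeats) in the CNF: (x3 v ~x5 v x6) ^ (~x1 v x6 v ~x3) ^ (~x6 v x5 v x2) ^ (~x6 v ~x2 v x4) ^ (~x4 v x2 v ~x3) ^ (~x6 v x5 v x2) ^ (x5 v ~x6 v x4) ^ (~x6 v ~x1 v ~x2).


Clause lengths: 3, 3, 3, 3, 3, 3, 3, 3.
Sum = 3 + 3 + 3 + 3 + 3 + 3 + 3 + 3 = 24.

24
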